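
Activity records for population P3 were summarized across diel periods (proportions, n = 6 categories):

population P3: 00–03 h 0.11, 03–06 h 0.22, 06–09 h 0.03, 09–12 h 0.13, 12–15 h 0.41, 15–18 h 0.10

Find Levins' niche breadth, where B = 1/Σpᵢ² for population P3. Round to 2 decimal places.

Σpᵢ² = 0.11² + 0.22² + 0.03² + 0.13² + 0.41² + 0.10² = 0.0121 + 0.0484 + 0.0009 + 0.0169 + 0.1681 + 0.0100 = 0.2564
B = 1 / 0.2564 = 3.9002

3.90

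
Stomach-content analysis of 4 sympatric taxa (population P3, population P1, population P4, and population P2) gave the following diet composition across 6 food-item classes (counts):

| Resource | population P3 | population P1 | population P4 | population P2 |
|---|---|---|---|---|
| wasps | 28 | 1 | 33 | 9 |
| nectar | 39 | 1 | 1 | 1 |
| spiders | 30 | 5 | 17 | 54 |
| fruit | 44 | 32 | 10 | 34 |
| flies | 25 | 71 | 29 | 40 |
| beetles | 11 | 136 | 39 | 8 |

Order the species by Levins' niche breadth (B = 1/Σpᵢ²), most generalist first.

population P3 > population P4 > population P2 > population P1

Proportions for population P3 (n=177): 28/177=0.1582, 39/177=0.2203, 30/177=0.1695, 44/177=0.2486, 25/177=0.1412, 11/177=0.0621
Proportions for population P1 (n=246): 1/246=0.0041, 1/246=0.0041, 5/246=0.0203, 32/246=0.1301, 71/246=0.2886, 136/246=0.5528
Proportions for population P4 (n=129): 33/129=0.2558, 1/129=0.0078, 17/129=0.1318, 10/129=0.0775, 29/129=0.2248, 39/129=0.3023
Proportions for population P2 (n=146): 9/146=0.0616, 1/146=0.0068, 54/146=0.3699, 34/146=0.2329, 40/146=0.2740, 8/146=0.0548
Σp_P3ᵢ² = 0.1582² + 0.2203² + 0.1695² + 0.2486² + 0.1412² + 0.0621² = 0.025027 + 0.048532 + 0.028730 + 0.061802 + 0.019937 + 0.003856 = 0.187884
B_P3 = 1 / 0.187884 = 5.3224
Σp_P1ᵢ² = 0.0041² + 0.0041² + 0.0203² + 0.1301² + 0.2886² + 0.5528² = 0.000017 + 0.000017 + 0.000412 + 0.016926 + 0.083290 + 0.305588 = 0.406250
B_P1 = 1 / 0.406250 = 2.4615
Σp_P4ᵢ² = 0.2558² + 0.0078² + 0.1318² + 0.0775² + 0.2248² + 0.3023² = 0.065434 + 0.000061 + 0.017371 + 0.006006 + 0.050535 + 0.091385 = 0.230792
B_P4 = 1 / 0.230792 = 4.3329
Σp_P2ᵢ² = 0.0616² + 0.0068² + 0.3699² + 0.2329² + 0.2740² + 0.0548² = 0.003795 + 0.000046 + 0.136826 + 0.054242 + 0.075076 + 0.003003 = 0.272988
B_P2 = 1 / 0.272988 = 3.6632
Ranking by B (broadest → narrowest): population P3 (5.32) > population P4 (4.33) > population P2 (3.66) > population P1 (2.46)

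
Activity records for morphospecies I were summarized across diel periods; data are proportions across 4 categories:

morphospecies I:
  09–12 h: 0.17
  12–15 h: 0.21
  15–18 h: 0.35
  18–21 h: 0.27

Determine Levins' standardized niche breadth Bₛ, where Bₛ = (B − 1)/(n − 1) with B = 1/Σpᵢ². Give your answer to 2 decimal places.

Σpᵢ² = 0.17² + 0.21² + 0.35² + 0.27² = 0.0289 + 0.0441 + 0.1225 + 0.0729 = 0.2684
B = 1 / 0.2684 = 3.7258
Bₛ = (B − 1)/(n − 1) = (3.7258 − 1)/(4 − 1) = 2.7258/3 = 0.9086

0.91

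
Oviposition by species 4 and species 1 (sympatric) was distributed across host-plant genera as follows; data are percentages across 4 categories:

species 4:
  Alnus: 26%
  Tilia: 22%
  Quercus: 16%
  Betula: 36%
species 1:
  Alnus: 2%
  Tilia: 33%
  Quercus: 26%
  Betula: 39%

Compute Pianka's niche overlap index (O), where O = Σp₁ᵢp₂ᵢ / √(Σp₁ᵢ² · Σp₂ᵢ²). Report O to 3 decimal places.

Convert percentages to proportions (divide by 100).
Σ p₁ᵢp₂ᵢ = 0.0052 + 0.0726 + 0.0416 + 0.1404 = 0.2598
Σp_1ᵢ² = 0.26² + 0.22² + 0.16² + 0.36² = 0.0676 + 0.0484 + 0.0256 + 0.1296 = 0.2712
Σp_2ᵢ² = 0.02² + 0.33² + 0.26² + 0.39² = 0.0004 + 0.1089 + 0.0676 + 0.1521 = 0.3290
O = 0.2598 / √(0.2712 × 0.3290) = 0.2598 / 0.298705 = 0.86975

0.870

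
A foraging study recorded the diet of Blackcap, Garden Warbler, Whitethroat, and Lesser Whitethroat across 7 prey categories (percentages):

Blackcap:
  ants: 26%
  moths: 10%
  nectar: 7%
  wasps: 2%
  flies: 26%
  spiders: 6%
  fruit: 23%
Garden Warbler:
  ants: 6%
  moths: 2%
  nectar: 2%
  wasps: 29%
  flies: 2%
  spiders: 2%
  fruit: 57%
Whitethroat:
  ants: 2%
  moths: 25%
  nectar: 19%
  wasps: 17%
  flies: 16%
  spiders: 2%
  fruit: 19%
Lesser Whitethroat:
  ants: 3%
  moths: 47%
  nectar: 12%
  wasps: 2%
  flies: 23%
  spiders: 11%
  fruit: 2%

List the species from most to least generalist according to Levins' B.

Convert percentages to proportions (divide by 100).
Σp_Blacᵢ² = 0.26² + 0.10² + 0.07² + 0.02² + 0.26² + 0.06² + 0.23² = 0.0676 + 0.0100 + 0.0049 + 0.0004 + 0.0676 + 0.0036 + 0.0529 = 0.2070
B_Blac = 1 / 0.2070 = 4.8309
Σp_Gardᵢ² = 0.06² + 0.02² + 0.02² + 0.29² + 0.02² + 0.02² + 0.57² = 0.0036 + 0.0004 + 0.0004 + 0.0841 + 0.0004 + 0.0004 + 0.3249 = 0.4142
B_Gard = 1 / 0.4142 = 2.4143
Σp_Whitᵢ² = 0.02² + 0.25² + 0.19² + 0.17² + 0.16² + 0.02² + 0.19² = 0.0004 + 0.0625 + 0.0361 + 0.0289 + 0.0256 + 0.0004 + 0.0361 = 0.1900
B_Whit = 1 / 0.1900 = 5.2632
Σp_Lessᵢ² = 0.03² + 0.47² + 0.12² + 0.02² + 0.23² + 0.11² + 0.02² = 0.0009 + 0.2209 + 0.0144 + 0.0004 + 0.0529 + 0.0121 + 0.0004 = 0.3020
B_Less = 1 / 0.3020 = 3.3113
Ranking by B (broadest → narrowest): Whitethroat (5.26) > Blackcap (4.83) > Lesser Whitethroat (3.31) > Garden Warbler (2.41)

Whitethroat > Blackcap > Lesser Whitethroat > Garden Warbler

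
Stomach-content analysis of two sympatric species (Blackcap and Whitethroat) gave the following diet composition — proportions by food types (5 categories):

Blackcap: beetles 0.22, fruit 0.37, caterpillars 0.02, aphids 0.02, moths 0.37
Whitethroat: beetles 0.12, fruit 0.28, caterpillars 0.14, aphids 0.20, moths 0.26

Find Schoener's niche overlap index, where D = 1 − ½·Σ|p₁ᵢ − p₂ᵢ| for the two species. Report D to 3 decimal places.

Σ|p₁ᵢ − p₂ᵢ| = 0.10 + 0.09 + 0.12 + 0.18 + 0.11 = 0.60
D = 1 − ½ × 0.60 = 1 − 0.300 = 0.70000

0.700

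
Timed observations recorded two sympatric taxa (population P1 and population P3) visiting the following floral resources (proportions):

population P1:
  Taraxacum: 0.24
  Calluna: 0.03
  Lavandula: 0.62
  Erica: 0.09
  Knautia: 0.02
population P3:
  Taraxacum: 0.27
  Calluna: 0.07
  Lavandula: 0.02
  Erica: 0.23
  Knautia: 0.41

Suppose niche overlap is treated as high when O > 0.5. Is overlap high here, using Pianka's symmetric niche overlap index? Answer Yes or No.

Σ p₁ᵢp₂ᵢ = 0.0648 + 0.0021 + 0.0124 + 0.0207 + 0.0082 = 0.1082
Σp_1ᵢ² = 0.24² + 0.03² + 0.62² + 0.09² + 0.02² = 0.0576 + 0.0009 + 0.3844 + 0.0081 + 0.0004 = 0.4514
Σp_2ᵢ² = 0.27² + 0.07² + 0.02² + 0.23² + 0.41² = 0.0729 + 0.0049 + 0.0004 + 0.0529 + 0.1681 = 0.2992
O = 0.1082 / √(0.4514 × 0.2992) = 0.1082 / 0.36750 = 0.2944
O = 0.2944 < 0.5 → No.

No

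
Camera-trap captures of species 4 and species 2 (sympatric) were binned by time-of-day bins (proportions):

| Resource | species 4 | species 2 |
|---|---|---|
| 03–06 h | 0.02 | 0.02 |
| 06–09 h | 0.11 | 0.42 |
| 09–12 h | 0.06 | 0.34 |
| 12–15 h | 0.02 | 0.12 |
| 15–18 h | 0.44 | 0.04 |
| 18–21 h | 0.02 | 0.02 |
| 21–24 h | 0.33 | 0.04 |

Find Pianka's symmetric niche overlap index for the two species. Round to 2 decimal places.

0.32

Σ p₁ᵢp₂ᵢ = 0.0004 + 0.0462 + 0.0204 + 0.0024 + 0.0176 + 0.0004 + 0.0132 = 0.1006
Σp_1ᵢ² = 0.02² + 0.11² + 0.06² + 0.02² + 0.44² + 0.02² + 0.33² = 0.0004 + 0.0121 + 0.0036 + 0.0004 + 0.1936 + 0.0004 + 0.1089 = 0.3194
Σp_2ᵢ² = 0.02² + 0.42² + 0.34² + 0.12² + 0.04² + 0.02² + 0.04² = 0.0004 + 0.1764 + 0.1156 + 0.0144 + 0.0016 + 0.0004 + 0.0016 = 0.3104
O = 0.1006 / √(0.3194 × 0.3104) = 0.1006 / 0.31487 = 0.3195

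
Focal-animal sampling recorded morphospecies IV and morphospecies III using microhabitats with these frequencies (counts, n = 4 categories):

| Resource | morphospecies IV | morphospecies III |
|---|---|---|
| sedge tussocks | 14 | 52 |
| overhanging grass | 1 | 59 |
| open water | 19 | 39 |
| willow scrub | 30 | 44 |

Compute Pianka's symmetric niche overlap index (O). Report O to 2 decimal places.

0.76

Proportions for morphospecies IV (n=64): 14/64=0.2188, 1/64=0.0156, 19/64=0.2969, 30/64=0.4688
Proportions for morphospecies III (n=194): 52/194=0.2680, 59/194=0.3041, 39/194=0.2010, 44/194=0.2268
Σ p₁ᵢp₂ᵢ = 0.058638 + 0.004744 + 0.059677 + 0.106324 = 0.229383
Σp_1ᵢ² = 0.2188² + 0.0156² + 0.2969² + 0.4688² = 0.047873 + 0.000243 + 0.088150 + 0.219773 = 0.356039
Σp_2ᵢ² = 0.2680² + 0.3041² + 0.2010² + 0.2268² = 0.071824 + 0.092477 + 0.040401 + 0.051438 = 0.256140
O = 0.229383 / √(0.356039 × 0.256140) = 0.229383 / 0.3019865 = 0.7596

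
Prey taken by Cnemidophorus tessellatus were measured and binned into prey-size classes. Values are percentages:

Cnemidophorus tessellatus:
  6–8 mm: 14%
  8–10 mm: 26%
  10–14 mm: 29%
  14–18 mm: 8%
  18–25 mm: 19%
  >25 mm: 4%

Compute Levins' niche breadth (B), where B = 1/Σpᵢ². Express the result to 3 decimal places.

Convert percentages to proportions (divide by 100).
Σpᵢ² = 0.14² + 0.26² + 0.29² + 0.08² + 0.19² + 0.04² = 0.0196 + 0.0676 + 0.0841 + 0.0064 + 0.0361 + 0.0016 = 0.2154
B = 1 / 0.2154 = 4.64253

4.643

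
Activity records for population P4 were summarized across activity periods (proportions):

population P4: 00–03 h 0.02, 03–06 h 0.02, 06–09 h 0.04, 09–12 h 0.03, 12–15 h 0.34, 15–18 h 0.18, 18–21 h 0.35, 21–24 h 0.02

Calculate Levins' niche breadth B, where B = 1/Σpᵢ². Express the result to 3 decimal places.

3.647

Σpᵢ² = 0.02² + 0.02² + 0.04² + 0.03² + 0.34² + 0.18² + 0.35² + 0.02² = 0.0004 + 0.0004 + 0.0016 + 0.0009 + 0.1156 + 0.0324 + 0.1225 + 0.0004 = 0.2742
B = 1 / 0.2742 = 3.64697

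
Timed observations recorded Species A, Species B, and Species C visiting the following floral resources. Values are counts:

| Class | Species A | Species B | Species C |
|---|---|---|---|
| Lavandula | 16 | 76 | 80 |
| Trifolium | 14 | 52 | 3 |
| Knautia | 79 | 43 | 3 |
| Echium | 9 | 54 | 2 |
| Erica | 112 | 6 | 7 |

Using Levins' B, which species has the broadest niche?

Proportions for Species A (n=230): 16/230=0.0696, 14/230=0.0609, 79/230=0.3435, 9/230=0.0391, 112/230=0.4870
Proportions for Species B (n=231): 76/231=0.3290, 52/231=0.2251, 43/231=0.1861, 54/231=0.2338, 6/231=0.0260
Proportions for Species C (n=95): 80/95=0.8421, 3/95=0.0316, 3/95=0.0316, 2/95=0.0211, 7/95=0.0737
Σp_Aᵢ² = 0.0696² + 0.0609² + 0.3435² + 0.0391² + 0.4870² = 0.004844 + 0.003709 + 0.117992 + 0.001529 + 0.237169 = 0.365243
B_A = 1 / 0.365243 = 2.7379
Σp_Bᵢ² = 0.3290² + 0.2251² + 0.1861² + 0.2338² + 0.0260² = 0.108241 + 0.050670 + 0.034633 + 0.054662 + 0.000676 = 0.248882
B_B = 1 / 0.248882 = 4.0180
Σp_Cᵢ² = 0.8421² + 0.0316² + 0.0316² + 0.0211² + 0.0737² = 0.709132 + 0.000999 + 0.000999 + 0.000445 + 0.005432 = 0.717007
B_C = 1 / 0.717007 = 1.3947
Highest B → broadest niche (most generalist): Species B (B = 4.02).

Species B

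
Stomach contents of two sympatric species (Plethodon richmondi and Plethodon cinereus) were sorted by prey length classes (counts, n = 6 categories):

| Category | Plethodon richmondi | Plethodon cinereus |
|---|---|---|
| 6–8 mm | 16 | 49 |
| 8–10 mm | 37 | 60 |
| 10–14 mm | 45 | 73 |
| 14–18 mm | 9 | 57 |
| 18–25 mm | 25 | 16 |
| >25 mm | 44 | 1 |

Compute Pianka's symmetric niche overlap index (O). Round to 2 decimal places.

0.75

Proportions for Plethodon richmondi (n=176): 16/176=0.0909, 37/176=0.2102, 45/176=0.2557, 9/176=0.0511, 25/176=0.1420, 44/176=0.2500
Proportions for Plethodon cinereus (n=256): 49/256=0.1914, 60/256=0.2344, 73/256=0.2852, 57/256=0.2227, 16/256=0.0625, 1/256=0.0039
Σ p₁ᵢp₂ᵢ = 0.017398 + 0.049271 + 0.072926 + 0.011380 + 0.008875 + 0.000975 = 0.160825
Σp_1ᵢ² = 0.0909² + 0.2102² + 0.2557² + 0.0511² + 0.1420² + 0.2500² = 0.008263 + 0.044184 + 0.065382 + 0.002611 + 0.020164 + 0.062500 = 0.203104
Σp_2ᵢ² = 0.1914² + 0.2344² + 0.2852² + 0.2227² + 0.0625² + 0.0039² = 0.036634 + 0.054943 + 0.081339 + 0.049595 + 0.003906 + 0.000015 = 0.226432
O = 0.160825 / √(0.203104 × 0.226432) = 0.160825 / 0.2144510 = 0.7499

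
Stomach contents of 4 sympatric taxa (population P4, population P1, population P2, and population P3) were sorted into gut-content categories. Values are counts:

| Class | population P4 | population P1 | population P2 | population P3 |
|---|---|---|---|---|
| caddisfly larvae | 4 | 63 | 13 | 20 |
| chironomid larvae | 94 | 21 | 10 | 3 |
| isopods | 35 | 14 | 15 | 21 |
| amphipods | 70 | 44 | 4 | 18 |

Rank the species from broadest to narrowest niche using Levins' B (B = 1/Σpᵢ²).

population P2 > population P3 > population P1 > population P4

Proportions for population P4 (n=203): 4/203=0.0197, 94/203=0.4631, 35/203=0.1724, 70/203=0.3448
Proportions for population P1 (n=142): 63/142=0.4437, 21/142=0.1479, 14/142=0.0986, 44/142=0.3099
Proportions for population P2 (n=42): 13/42=0.3095, 10/42=0.2381, 15/42=0.3571, 4/42=0.0952
Proportions for population P3 (n=62): 20/62=0.3226, 3/62=0.0484, 21/62=0.3387, 18/62=0.2903
Σp_P4ᵢ² = 0.0197² + 0.4631² + 0.1724² + 0.3448² = 0.000388 + 0.214462 + 0.029722 + 0.118887 = 0.363459
B_P4 = 1 / 0.363459 = 2.7513
Σp_P1ᵢ² = 0.4437² + 0.1479² + 0.0986² + 0.3099² = 0.196870 + 0.021874 + 0.009722 + 0.096038 = 0.324504
B_P1 = 1 / 0.324504 = 3.0816
Σp_P2ᵢ² = 0.3095² + 0.2381² + 0.3571² + 0.0952² = 0.095790 + 0.056692 + 0.127520 + 0.009063 = 0.289065
B_P2 = 1 / 0.289065 = 3.4594
Σp_P3ᵢ² = 0.3226² + 0.0484² + 0.3387² + 0.2903² = 0.104071 + 0.002343 + 0.114718 + 0.084274 = 0.305406
B_P3 = 1 / 0.305406 = 3.2743
Ranking by B (broadest → narrowest): population P2 (3.46) > population P3 (3.27) > population P1 (3.08) > population P4 (2.75)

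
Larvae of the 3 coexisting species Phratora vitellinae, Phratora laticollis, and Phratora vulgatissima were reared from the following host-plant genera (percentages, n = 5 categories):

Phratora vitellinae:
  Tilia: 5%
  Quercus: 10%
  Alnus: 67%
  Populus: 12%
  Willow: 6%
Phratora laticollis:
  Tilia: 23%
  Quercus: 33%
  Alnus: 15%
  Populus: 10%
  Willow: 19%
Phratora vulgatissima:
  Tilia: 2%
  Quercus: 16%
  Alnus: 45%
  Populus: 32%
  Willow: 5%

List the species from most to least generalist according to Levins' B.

Convert percentages to proportions (divide by 100).
Σp_viteᵢ² = 0.05² + 0.10² + 0.67² + 0.12² + 0.06² = 0.0025 + 0.0100 + 0.4489 + 0.0144 + 0.0036 = 0.4794
B_vite = 1 / 0.4794 = 2.0859
Σp_latiᵢ² = 0.23² + 0.33² + 0.15² + 0.10² + 0.19² = 0.0529 + 0.1089 + 0.0225 + 0.0100 + 0.0361 = 0.2304
B_lati = 1 / 0.2304 = 4.3403
Σp_vulgᵢ² = 0.02² + 0.16² + 0.45² + 0.32² + 0.05² = 0.0004 + 0.0256 + 0.2025 + 0.1024 + 0.0025 = 0.3334
B_vulg = 1 / 0.3334 = 2.9994
Ranking by B (broadest → narrowest): Phratora laticollis (4.34) > Phratora vulgatissima (3.00) > Phratora vitellinae (2.09)

Phratora laticollis > Phratora vulgatissima > Phratora vitellinae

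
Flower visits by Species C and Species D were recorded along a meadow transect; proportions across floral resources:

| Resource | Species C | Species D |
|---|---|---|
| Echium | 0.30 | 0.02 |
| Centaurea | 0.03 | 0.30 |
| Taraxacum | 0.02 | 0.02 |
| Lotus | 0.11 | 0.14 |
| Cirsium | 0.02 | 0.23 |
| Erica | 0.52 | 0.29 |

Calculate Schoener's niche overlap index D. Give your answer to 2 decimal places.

Σ|p₁ᵢ − p₂ᵢ| = 0.28 + 0.27 + 0.00 + 0.03 + 0.21 + 0.23 = 1.02
D = 1 − ½ × 1.02 = 1 − 0.510 = 0.4900

0.49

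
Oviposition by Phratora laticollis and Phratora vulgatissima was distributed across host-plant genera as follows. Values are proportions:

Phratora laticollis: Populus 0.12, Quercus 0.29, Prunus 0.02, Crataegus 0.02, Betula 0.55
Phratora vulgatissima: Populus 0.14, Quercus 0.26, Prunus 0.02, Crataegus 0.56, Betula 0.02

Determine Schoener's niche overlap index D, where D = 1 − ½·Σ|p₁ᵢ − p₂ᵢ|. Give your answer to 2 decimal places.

0.44

Σ|p₁ᵢ − p₂ᵢ| = 0.02 + 0.03 + 0.00 + 0.54 + 0.53 = 1.12
D = 1 − ½ × 1.12 = 1 − 0.560 = 0.4400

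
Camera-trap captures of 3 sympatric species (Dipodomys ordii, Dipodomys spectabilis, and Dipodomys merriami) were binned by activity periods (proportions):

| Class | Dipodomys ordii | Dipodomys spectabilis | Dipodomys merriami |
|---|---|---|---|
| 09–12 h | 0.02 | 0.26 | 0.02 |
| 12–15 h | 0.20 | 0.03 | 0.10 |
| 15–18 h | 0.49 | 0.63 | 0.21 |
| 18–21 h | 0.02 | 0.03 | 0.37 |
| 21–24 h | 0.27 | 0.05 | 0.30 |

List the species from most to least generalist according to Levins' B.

Dipodomys merriami > Dipodomys ordii > Dipodomys spectabilis

Σp_ordiᵢ² = 0.02² + 0.20² + 0.49² + 0.02² + 0.27² = 0.0004 + 0.0400 + 0.2401 + 0.0004 + 0.0729 = 0.3538
B_ordi = 1 / 0.3538 = 2.8265
Σp_specᵢ² = 0.26² + 0.03² + 0.63² + 0.03² + 0.05² = 0.0676 + 0.0009 + 0.3969 + 0.0009 + 0.0025 = 0.4688
B_spec = 1 / 0.4688 = 2.1331
Σp_merrᵢ² = 0.02² + 0.10² + 0.21² + 0.37² + 0.30² = 0.0004 + 0.0100 + 0.0441 + 0.1369 + 0.0900 = 0.2814
B_merr = 1 / 0.2814 = 3.5537
Ranking by B (broadest → narrowest): Dipodomys merriami (3.55) > Dipodomys ordii (2.83) > Dipodomys spectabilis (2.13)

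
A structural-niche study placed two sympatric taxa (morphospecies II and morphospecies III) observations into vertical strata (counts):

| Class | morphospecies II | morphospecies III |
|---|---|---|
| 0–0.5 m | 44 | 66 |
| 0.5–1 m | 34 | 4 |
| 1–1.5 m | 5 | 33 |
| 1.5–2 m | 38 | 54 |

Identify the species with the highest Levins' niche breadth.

Proportions for morphospecies II (n=121): 44/121=0.3636, 34/121=0.2810, 5/121=0.0413, 38/121=0.3140
Proportions for morphospecies III (n=157): 66/157=0.4204, 4/157=0.0255, 33/157=0.2102, 54/157=0.3439
Σp_IIᵢ² = 0.3636² + 0.2810² + 0.0413² + 0.3140² = 0.132205 + 0.078961 + 0.001706 + 0.098596 = 0.311468
B_II = 1 / 0.311468 = 3.2106
Σp_IIIᵢ² = 0.4204² + 0.0255² + 0.2102² + 0.3439² = 0.176736 + 0.000650 + 0.044184 + 0.118267 = 0.339837
B_III = 1 / 0.339837 = 2.9426
Highest B → broadest niche (most generalist): morphospecies II (B = 3.21).

morphospecies II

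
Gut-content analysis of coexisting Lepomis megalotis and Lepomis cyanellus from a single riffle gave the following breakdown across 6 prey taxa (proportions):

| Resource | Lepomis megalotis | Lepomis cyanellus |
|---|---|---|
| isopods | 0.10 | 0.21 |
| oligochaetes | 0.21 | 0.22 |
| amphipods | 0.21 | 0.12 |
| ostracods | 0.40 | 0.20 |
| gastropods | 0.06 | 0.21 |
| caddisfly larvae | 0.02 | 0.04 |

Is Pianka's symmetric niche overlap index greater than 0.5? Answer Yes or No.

Σ p₁ᵢp₂ᵢ = 0.0210 + 0.0462 + 0.0252 + 0.0800 + 0.0126 + 0.0008 = 0.1858
Σp_1ᵢ² = 0.10² + 0.21² + 0.21² + 0.40² + 0.06² + 0.02² = 0.0100 + 0.0441 + 0.0441 + 0.1600 + 0.0036 + 0.0004 = 0.2622
Σp_2ᵢ² = 0.21² + 0.22² + 0.12² + 0.20² + 0.21² + 0.04² = 0.0441 + 0.0484 + 0.0144 + 0.0400 + 0.0441 + 0.0016 = 0.1926
O = 0.1858 / √(0.2622 × 0.1926) = 0.1858 / 0.22472 = 0.8268
O = 0.8268 > 0.5 → Yes.

Yes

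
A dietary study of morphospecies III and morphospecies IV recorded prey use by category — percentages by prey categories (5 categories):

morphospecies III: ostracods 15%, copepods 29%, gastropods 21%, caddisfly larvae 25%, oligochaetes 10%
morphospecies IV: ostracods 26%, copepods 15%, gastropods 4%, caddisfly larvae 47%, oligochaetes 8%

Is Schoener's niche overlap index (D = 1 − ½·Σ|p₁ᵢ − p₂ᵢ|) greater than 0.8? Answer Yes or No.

No

Convert percentages to proportions (divide by 100).
Σ|p₁ᵢ − p₂ᵢ| = 0.11 + 0.14 + 0.17 + 0.22 + 0.02 = 0.66
D = 1 − ½ × 0.66 = 1 − 0.330 = 0.6700
D = 0.6700 < 0.8 → No.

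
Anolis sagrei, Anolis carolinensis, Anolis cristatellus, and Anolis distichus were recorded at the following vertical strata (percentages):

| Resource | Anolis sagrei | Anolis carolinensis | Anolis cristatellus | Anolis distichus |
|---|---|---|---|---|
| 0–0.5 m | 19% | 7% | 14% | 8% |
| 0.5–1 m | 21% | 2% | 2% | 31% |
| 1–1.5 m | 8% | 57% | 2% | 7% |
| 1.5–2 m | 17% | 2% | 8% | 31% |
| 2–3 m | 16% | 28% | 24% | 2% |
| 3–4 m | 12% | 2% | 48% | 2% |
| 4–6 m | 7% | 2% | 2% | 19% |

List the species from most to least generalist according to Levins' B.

Convert percentages to proportions (divide by 100).
Σp_sagrᵢ² = 0.19² + 0.21² + 0.08² + 0.17² + 0.16² + 0.12² + 0.07² = 0.0361 + 0.0441 + 0.0064 + 0.0289 + 0.0256 + 0.0144 + 0.0049 = 0.1604
B_sagr = 1 / 0.1604 = 6.2344
Σp_caroᵢ² = 0.07² + 0.02² + 0.57² + 0.02² + 0.28² + 0.02² + 0.02² = 0.0049 + 0.0004 + 0.3249 + 0.0004 + 0.0784 + 0.0004 + 0.0004 = 0.4098
B_caro = 1 / 0.4098 = 2.4402
Σp_crisᵢ² = 0.14² + 0.02² + 0.02² + 0.08² + 0.24² + 0.48² + 0.02² = 0.0196 + 0.0004 + 0.0004 + 0.0064 + 0.0576 + 0.2304 + 0.0004 = 0.3152
B_cris = 1 / 0.3152 = 3.1726
Σp_distᵢ² = 0.08² + 0.31² + 0.07² + 0.31² + 0.02² + 0.02² + 0.19² = 0.0064 + 0.0961 + 0.0049 + 0.0961 + 0.0004 + 0.0004 + 0.0361 = 0.2404
B_dist = 1 / 0.2404 = 4.1597
Ranking by B (broadest → narrowest): Anolis sagrei (6.23) > Anolis distichus (4.16) > Anolis cristatellus (3.17) > Anolis carolinensis (2.44)

Anolis sagrei > Anolis distichus > Anolis cristatellus > Anolis carolinensis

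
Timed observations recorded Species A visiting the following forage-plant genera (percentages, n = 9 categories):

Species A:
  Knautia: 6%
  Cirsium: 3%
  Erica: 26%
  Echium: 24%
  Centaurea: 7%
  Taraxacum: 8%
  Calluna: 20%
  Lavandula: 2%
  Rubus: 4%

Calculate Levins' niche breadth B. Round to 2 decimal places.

Convert percentages to proportions (divide by 100).
Σpᵢ² = 0.06² + 0.03² + 0.26² + 0.24² + 0.07² + 0.08² + 0.20² + 0.02² + 0.04² = 0.0036 + 0.0009 + 0.0676 + 0.0576 + 0.0049 + 0.0064 + 0.0400 + 0.0004 + 0.0016 = 0.1830
B = 1 / 0.1830 = 5.4645

5.46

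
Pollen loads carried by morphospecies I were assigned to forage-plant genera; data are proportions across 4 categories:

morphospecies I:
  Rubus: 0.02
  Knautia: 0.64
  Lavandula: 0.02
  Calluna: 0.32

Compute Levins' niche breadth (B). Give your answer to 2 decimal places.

Σpᵢ² = 0.02² + 0.64² + 0.02² + 0.32² = 0.0004 + 0.4096 + 0.0004 + 0.1024 = 0.5128
B = 1 / 0.5128 = 1.9501

1.95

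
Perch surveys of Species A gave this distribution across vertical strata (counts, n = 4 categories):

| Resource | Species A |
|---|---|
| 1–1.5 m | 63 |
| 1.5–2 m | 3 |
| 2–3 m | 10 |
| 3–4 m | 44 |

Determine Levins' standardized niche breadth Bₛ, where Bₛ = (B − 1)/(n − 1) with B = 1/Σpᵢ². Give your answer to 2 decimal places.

0.46

Proportions for Species A (n=120): 63/120=0.5250, 3/120=0.0250, 10/120=0.0833, 44/120=0.3667
Σpᵢ² = 0.5250² + 0.0250² + 0.0833² + 0.3667² = 0.275625 + 0.000625 + 0.006939 + 0.134469 = 0.417658
B = 1 / 0.417658 = 2.3943
Bₛ = (B − 1)/(n − 1) = (2.3943 − 1)/(4 − 1) = 1.3943/3 = 0.4648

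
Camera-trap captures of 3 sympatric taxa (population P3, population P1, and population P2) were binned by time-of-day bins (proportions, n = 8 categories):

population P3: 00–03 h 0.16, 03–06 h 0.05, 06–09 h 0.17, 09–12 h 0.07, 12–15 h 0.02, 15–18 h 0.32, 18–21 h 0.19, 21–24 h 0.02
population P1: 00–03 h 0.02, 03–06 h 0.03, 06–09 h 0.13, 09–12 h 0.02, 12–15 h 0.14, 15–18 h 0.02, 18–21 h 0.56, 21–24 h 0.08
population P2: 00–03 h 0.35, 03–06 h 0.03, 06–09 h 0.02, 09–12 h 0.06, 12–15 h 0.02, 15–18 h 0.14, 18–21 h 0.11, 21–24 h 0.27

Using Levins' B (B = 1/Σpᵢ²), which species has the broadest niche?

Σp_P3ᵢ² = 0.16² + 0.05² + 0.17² + 0.07² + 0.02² + 0.32² + 0.19² + 0.02² = 0.0256 + 0.0025 + 0.0289 + 0.0049 + 0.0004 + 0.1024 + 0.0361 + 0.0004 = 0.2012
B_P3 = 1 / 0.2012 = 4.9702
Σp_P1ᵢ² = 0.02² + 0.03² + 0.13² + 0.02² + 0.14² + 0.02² + 0.56² + 0.08² = 0.0004 + 0.0009 + 0.0169 + 0.0004 + 0.0196 + 0.0004 + 0.3136 + 0.0064 = 0.3586
B_P1 = 1 / 0.3586 = 2.7886
Σp_P2ᵢ² = 0.35² + 0.03² + 0.02² + 0.06² + 0.02² + 0.14² + 0.11² + 0.27² = 0.1225 + 0.0009 + 0.0004 + 0.0036 + 0.0004 + 0.0196 + 0.0121 + 0.0729 = 0.2324
B_P2 = 1 / 0.2324 = 4.3029
Highest B → broadest niche (most generalist): population P3 (B = 4.97).

population P3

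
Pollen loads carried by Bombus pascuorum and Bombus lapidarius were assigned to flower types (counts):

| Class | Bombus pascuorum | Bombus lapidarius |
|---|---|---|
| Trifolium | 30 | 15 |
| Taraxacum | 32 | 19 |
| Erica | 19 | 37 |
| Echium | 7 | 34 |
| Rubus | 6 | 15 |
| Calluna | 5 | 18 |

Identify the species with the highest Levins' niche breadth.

Proportions for Bombus pascuorum (n=99): 30/99=0.3030, 32/99=0.3232, 19/99=0.1919, 7/99=0.0707, 6/99=0.0606, 5/99=0.0505
Proportions for Bombus lapidarius (n=138): 15/138=0.1087, 19/138=0.1377, 37/138=0.2681, 34/138=0.2464, 15/138=0.1087, 18/138=0.1304
Σp_pascᵢ² = 0.3030² + 0.3232² + 0.1919² + 0.0707² + 0.0606² + 0.0505² = 0.091809 + 0.104458 + 0.036826 + 0.004998 + 0.003672 + 0.002550 = 0.244313
B_pasc = 1 / 0.244313 = 4.0931
Σp_lapiᵢ² = 0.1087² + 0.1377² + 0.2681² + 0.2464² + 0.1087² + 0.1304² = 0.011816 + 0.018961 + 0.071878 + 0.060713 + 0.011816 + 0.017004 = 0.192188
B_lapi = 1 / 0.192188 = 5.2032
Highest B → broadest niche (most generalist): Bombus lapidarius (B = 5.20).

Bombus lapidarius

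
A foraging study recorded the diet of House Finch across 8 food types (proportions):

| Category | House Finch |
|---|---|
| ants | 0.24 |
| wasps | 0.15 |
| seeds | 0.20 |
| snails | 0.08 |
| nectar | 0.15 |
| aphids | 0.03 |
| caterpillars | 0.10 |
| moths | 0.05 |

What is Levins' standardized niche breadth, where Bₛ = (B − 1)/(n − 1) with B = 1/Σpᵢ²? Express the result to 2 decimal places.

0.74

Σpᵢ² = 0.24² + 0.15² + 0.20² + 0.08² + 0.15² + 0.03² + 0.10² + 0.05² = 0.0576 + 0.0225 + 0.0400 + 0.0064 + 0.0225 + 0.0009 + 0.0100 + 0.0025 = 0.1624
B = 1 / 0.1624 = 6.1576
Bₛ = (B − 1)/(n − 1) = (6.1576 − 1)/(8 − 1) = 5.1576/7 = 0.7368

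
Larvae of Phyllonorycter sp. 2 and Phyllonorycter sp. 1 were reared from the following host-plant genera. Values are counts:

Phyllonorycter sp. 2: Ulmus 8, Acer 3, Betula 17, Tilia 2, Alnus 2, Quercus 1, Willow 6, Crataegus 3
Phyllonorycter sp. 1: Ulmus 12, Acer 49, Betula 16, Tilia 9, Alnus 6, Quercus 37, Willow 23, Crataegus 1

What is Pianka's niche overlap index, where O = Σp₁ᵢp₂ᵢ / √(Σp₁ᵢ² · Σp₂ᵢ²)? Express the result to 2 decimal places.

Proportions for Phyllonorycter sp. 2 (n=42): 8/42=0.1905, 3/42=0.0714, 17/42=0.4048, 2/42=0.0476, 2/42=0.0476, 1/42=0.0238, 6/42=0.1429, 3/42=0.0714
Proportions for Phyllonorycter sp. 1 (n=153): 12/153=0.0784, 49/153=0.3203, 16/153=0.1046, 9/153=0.0588, 6/153=0.0392, 37/153=0.2418, 23/153=0.1503, 1/153=0.0065
Σ p₁ᵢp₂ᵢ = 0.014935 + 0.022869 + 0.042342 + 0.002799 + 0.001866 + 0.005755 + 0.021478 + 0.000464 = 0.112508
Σp_1ᵢ² = 0.1905² + 0.0714² + 0.4048² + 0.0476² + 0.0476² + 0.0238² + 0.1429² + 0.0714² = 0.036290 + 0.005098 + 0.163863 + 0.002266 + 0.002266 + 0.000566 + 0.020420 + 0.005098 = 0.235867
Σp_2ᵢ² = 0.0784² + 0.3203² + 0.1046² + 0.0588² + 0.0392² + 0.2418² + 0.1503² + 0.0065² = 0.006147 + 0.102592 + 0.010941 + 0.003457 + 0.001537 + 0.058467 + 0.022590 + 0.000042 = 0.205773
O = 0.112508 / √(0.235867 × 0.205773) = 0.112508 / 0.2203067 = 0.5107

0.51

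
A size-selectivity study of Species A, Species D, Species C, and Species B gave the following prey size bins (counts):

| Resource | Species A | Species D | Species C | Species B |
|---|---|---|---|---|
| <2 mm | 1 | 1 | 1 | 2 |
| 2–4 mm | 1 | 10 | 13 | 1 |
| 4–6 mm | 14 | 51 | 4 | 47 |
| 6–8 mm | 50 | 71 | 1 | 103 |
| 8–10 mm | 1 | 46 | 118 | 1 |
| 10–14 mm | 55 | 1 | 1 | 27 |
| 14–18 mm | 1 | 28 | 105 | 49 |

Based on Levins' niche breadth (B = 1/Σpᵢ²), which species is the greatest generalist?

Proportions for Species A (n=123): 1/123=0.0081, 1/123=0.0081, 14/123=0.1138, 50/123=0.4065, 1/123=0.0081, 55/123=0.4472, 1/123=0.0081
Proportions for Species D (n=208): 1/208=0.0048, 10/208=0.0481, 51/208=0.2452, 71/208=0.3413, 46/208=0.2212, 1/208=0.0048, 28/208=0.1346
Proportions for Species C (n=243): 1/243=0.0041, 13/243=0.0535, 4/243=0.0165, 1/243=0.0041, 118/243=0.4856, 1/243=0.0041, 105/243=0.4321
Proportions for Species B (n=230): 2/230=0.0087, 1/230=0.0043, 47/230=0.2043, 103/230=0.4478, 1/230=0.0043, 27/230=0.1174, 49/230=0.2130
Σp_Aᵢ² = 0.0081² + 0.0081² + 0.1138² + 0.4065² + 0.0081² + 0.4472² + 0.0081² = 0.000066 + 0.000066 + 0.012950 + 0.165242 + 0.000066 + 0.199988 + 0.000066 = 0.378444
B_A = 1 / 0.378444 = 2.6424
Σp_Dᵢ² = 0.0048² + 0.0481² + 0.2452² + 0.3413² + 0.2212² + 0.0048² + 0.1346² = 0.000023 + 0.002314 + 0.060123 + 0.116486 + 0.048929 + 0.000023 + 0.018117 = 0.246015
B_D = 1 / 0.246015 = 4.0648
Σp_Cᵢ² = 0.0041² + 0.0535² + 0.0165² + 0.0041² + 0.4856² + 0.0041² + 0.4321² = 0.000017 + 0.002862 + 0.000272 + 0.000017 + 0.235807 + 0.000017 + 0.186710 = 0.425702
B_C = 1 / 0.425702 = 2.3491
Σp_Bᵢ² = 0.0087² + 0.0043² + 0.2043² + 0.4478² + 0.0043² + 0.1174² + 0.2130² = 0.000076 + 0.000018 + 0.041738 + 0.200525 + 0.000018 + 0.013783 + 0.045369 = 0.301527
B_B = 1 / 0.301527 = 3.3165
Highest B → broadest niche (most generalist): Species D (B = 4.06).

Species D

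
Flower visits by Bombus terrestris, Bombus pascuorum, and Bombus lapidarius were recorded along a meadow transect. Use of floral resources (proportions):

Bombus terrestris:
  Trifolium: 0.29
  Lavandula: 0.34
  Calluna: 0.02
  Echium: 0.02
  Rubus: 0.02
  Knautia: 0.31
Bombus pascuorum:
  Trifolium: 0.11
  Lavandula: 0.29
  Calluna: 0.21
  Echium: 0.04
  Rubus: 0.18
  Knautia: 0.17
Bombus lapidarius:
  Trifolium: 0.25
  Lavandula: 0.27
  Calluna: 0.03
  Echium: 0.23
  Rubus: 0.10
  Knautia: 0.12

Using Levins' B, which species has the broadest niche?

Σp_terrᵢ² = 0.29² + 0.34² + 0.02² + 0.02² + 0.02² + 0.31² = 0.0841 + 0.1156 + 0.0004 + 0.0004 + 0.0004 + 0.0961 = 0.2970
B_terr = 1 / 0.2970 = 3.3670
Σp_pascᵢ² = 0.11² + 0.29² + 0.21² + 0.04² + 0.18² + 0.17² = 0.0121 + 0.0841 + 0.0441 + 0.0016 + 0.0324 + 0.0289 = 0.2032
B_pasc = 1 / 0.2032 = 4.9213
Σp_lapiᵢ² = 0.25² + 0.27² + 0.03² + 0.23² + 0.10² + 0.12² = 0.0625 + 0.0729 + 0.0009 + 0.0529 + 0.0100 + 0.0144 = 0.2136
B_lapi = 1 / 0.2136 = 4.6816
Highest B → broadest niche (most generalist): Bombus pascuorum (B = 4.92).

Bombus pascuorum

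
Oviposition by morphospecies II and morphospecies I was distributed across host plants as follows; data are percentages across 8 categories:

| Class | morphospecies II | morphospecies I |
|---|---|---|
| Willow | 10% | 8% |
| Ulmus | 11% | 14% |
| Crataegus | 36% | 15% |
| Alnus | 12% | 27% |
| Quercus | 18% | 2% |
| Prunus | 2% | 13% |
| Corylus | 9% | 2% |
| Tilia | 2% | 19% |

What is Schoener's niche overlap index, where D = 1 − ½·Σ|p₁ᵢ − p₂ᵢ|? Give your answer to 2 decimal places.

Convert percentages to proportions (divide by 100).
Σ|p₁ᵢ − p₂ᵢ| = 0.02 + 0.03 + 0.21 + 0.15 + 0.16 + 0.11 + 0.07 + 0.17 = 0.92
D = 1 − ½ × 0.92 = 1 − 0.460 = 0.5400

0.54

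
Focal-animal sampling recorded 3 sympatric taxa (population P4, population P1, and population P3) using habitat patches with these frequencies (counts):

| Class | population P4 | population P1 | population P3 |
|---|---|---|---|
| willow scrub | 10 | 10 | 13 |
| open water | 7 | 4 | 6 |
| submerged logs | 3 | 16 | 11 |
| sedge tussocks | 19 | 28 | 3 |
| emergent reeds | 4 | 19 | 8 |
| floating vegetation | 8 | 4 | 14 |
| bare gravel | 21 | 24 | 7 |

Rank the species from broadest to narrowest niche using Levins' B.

Proportions for population P4 (n=72): 10/72=0.1389, 7/72=0.0972, 3/72=0.0417, 19/72=0.2639, 4/72=0.0556, 8/72=0.1111, 21/72=0.2917
Proportions for population P1 (n=105): 10/105=0.0952, 4/105=0.0381, 16/105=0.1524, 28/105=0.2667, 19/105=0.1810, 4/105=0.0381, 24/105=0.2286
Proportions for population P3 (n=62): 13/62=0.2097, 6/62=0.0968, 11/62=0.1774, 3/62=0.0484, 8/62=0.1290, 14/62=0.2258, 7/62=0.1129
Σp_P4ᵢ² = 0.1389² + 0.0972² + 0.0417² + 0.2639² + 0.0556² + 0.1111² + 0.2917² = 0.019293 + 0.009448 + 0.001739 + 0.069643 + 0.003091 + 0.012343 + 0.085089 = 0.200646
B_P4 = 1 / 0.200646 = 4.9839
Σp_P1ᵢ² = 0.0952² + 0.0381² + 0.1524² + 0.2667² + 0.1810² + 0.0381² + 0.2286² = 0.009063 + 0.001452 + 0.023226 + 0.071129 + 0.032761 + 0.001452 + 0.052258 = 0.191341
B_P1 = 1 / 0.191341 = 5.2263
Σp_P3ᵢ² = 0.2097² + 0.0968² + 0.1774² + 0.0484² + 0.1290² + 0.2258² + 0.1129² = 0.043974 + 0.009370 + 0.031471 + 0.002343 + 0.016641 + 0.050986 + 0.012746 = 0.167531
B_P3 = 1 / 0.167531 = 5.9690
Ranking by B (broadest → narrowest): population P3 (5.97) > population P1 (5.23) > population P4 (4.98)

population P3 > population P1 > population P4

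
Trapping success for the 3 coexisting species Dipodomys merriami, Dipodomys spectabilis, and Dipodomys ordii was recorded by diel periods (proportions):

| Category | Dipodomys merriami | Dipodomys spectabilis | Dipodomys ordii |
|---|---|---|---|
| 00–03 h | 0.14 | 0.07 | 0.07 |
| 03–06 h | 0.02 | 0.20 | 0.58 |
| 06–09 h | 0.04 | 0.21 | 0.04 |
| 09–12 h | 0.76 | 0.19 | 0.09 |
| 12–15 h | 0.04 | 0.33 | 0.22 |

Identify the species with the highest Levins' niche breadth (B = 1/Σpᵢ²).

Σp_merrᵢ² = 0.14² + 0.02² + 0.04² + 0.76² + 0.04² = 0.0196 + 0.0004 + 0.0016 + 0.5776 + 0.0016 = 0.6008
B_merr = 1 / 0.6008 = 1.6644
Σp_specᵢ² = 0.07² + 0.20² + 0.21² + 0.19² + 0.33² = 0.0049 + 0.0400 + 0.0441 + 0.0361 + 0.1089 = 0.2340
B_spec = 1 / 0.2340 = 4.2735
Σp_ordiᵢ² = 0.07² + 0.58² + 0.04² + 0.09² + 0.22² = 0.0049 + 0.3364 + 0.0016 + 0.0081 + 0.0484 = 0.3994
B_ordi = 1 / 0.3994 = 2.5038
Highest B → broadest niche (most generalist): Dipodomys spectabilis (B = 4.27).

Dipodomys spectabilis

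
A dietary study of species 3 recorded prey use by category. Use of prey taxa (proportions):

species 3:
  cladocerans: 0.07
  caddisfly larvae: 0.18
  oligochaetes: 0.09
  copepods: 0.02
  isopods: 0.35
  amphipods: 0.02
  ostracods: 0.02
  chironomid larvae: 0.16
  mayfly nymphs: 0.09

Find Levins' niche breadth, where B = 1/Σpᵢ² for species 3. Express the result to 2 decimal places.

Σpᵢ² = 0.07² + 0.18² + 0.09² + 0.02² + 0.35² + 0.02² + 0.02² + 0.16² + 0.09² = 0.0049 + 0.0324 + 0.0081 + 0.0004 + 0.1225 + 0.0004 + 0.0004 + 0.0256 + 0.0081 = 0.2028
B = 1 / 0.2028 = 4.9310

4.93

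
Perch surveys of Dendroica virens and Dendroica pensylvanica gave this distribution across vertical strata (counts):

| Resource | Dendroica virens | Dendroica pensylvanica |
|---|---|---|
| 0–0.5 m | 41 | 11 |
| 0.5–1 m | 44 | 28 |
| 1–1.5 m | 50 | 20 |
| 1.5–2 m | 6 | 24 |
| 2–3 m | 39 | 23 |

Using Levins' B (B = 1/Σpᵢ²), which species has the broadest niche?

Proportions for Dendroica virens (n=180): 41/180=0.2278, 44/180=0.2444, 50/180=0.2778, 6/180=0.0333, 39/180=0.2167
Proportions for Dendroica pensylvanica (n=106): 11/106=0.1038, 28/106=0.2642, 20/106=0.1887, 24/106=0.2264, 23/106=0.2170
Σp_vireᵢ² = 0.2278² + 0.2444² + 0.2778² + 0.0333² + 0.2167² = 0.051893 + 0.059731 + 0.077173 + 0.001109 + 0.046959 = 0.236865
B_vire = 1 / 0.236865 = 4.2218
Σp_pensᵢ² = 0.1038² + 0.2642² + 0.1887² + 0.2264² + 0.2170² = 0.010774 + 0.069802 + 0.035608 + 0.051257 + 0.047089 = 0.214530
B_pens = 1 / 0.214530 = 4.6614
Highest B → broadest niche (most generalist): Dendroica pensylvanica (B = 4.66).

Dendroica pensylvanica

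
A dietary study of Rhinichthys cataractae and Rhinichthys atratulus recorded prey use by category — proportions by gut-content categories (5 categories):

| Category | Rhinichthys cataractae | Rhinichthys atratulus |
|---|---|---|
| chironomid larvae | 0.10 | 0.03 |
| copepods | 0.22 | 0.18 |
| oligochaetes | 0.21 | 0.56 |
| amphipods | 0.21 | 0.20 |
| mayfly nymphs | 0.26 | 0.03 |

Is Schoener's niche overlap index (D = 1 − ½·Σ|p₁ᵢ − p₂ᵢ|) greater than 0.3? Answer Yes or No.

Yes

Σ|p₁ᵢ − p₂ᵢ| = 0.07 + 0.04 + 0.35 + 0.01 + 0.23 = 0.70
D = 1 − ½ × 0.70 = 1 − 0.350 = 0.6500
D = 0.6500 > 0.3 → Yes.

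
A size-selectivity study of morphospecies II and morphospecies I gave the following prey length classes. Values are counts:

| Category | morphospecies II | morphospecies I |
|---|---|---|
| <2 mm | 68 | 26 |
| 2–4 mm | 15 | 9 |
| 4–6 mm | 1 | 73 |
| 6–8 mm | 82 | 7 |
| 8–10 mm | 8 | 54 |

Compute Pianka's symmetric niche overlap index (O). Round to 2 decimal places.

0.29

Proportions for morphospecies II (n=174): 68/174=0.3908, 15/174=0.0862, 1/174=0.0057, 82/174=0.4713, 8/174=0.0460
Proportions for morphospecies I (n=169): 26/169=0.1538, 9/169=0.0533, 73/169=0.4320, 7/169=0.0414, 54/169=0.3195
Σ p₁ᵢp₂ᵢ = 0.060105 + 0.004594 + 0.002462 + 0.019512 + 0.014697 = 0.101370
Σp_1ᵢ² = 0.3908² + 0.0862² + 0.0057² + 0.4713² + 0.0460² = 0.152725 + 0.007430 + 0.000032 + 0.222124 + 0.002116 = 0.384427
Σp_2ᵢ² = 0.1538² + 0.0533² + 0.4320² + 0.0414² + 0.3195² = 0.023654 + 0.002841 + 0.186624 + 0.001714 + 0.102080 = 0.316913
O = 0.101370 / √(0.384427 × 0.316913) = 0.101370 / 0.3490414 = 0.2904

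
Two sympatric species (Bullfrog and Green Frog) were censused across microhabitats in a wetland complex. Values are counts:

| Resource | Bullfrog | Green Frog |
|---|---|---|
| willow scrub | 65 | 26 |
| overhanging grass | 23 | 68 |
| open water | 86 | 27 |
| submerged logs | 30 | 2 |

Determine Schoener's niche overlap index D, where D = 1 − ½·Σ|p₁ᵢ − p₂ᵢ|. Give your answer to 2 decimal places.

0.56

Proportions for Bullfrog (n=204): 65/204=0.3186, 23/204=0.1127, 86/204=0.4216, 30/204=0.1471
Proportions for Green Frog (n=123): 26/123=0.2114, 68/123=0.5528, 27/123=0.2195, 2/123=0.0163
Σ|p₁ᵢ − p₂ᵢ| = 0.1072 + 0.4401 + 0.2021 + 0.1308 = 0.8802
D = 1 − ½ × 0.8802 = 1 − 0.44010 = 0.55990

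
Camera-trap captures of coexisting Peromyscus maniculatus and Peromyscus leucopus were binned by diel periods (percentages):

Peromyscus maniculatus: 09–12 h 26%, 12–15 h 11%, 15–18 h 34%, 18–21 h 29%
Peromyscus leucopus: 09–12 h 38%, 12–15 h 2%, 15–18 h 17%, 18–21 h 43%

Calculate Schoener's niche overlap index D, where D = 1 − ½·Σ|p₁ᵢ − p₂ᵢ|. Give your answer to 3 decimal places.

0.740

Convert percentages to proportions (divide by 100).
Σ|p₁ᵢ − p₂ᵢ| = 0.12 + 0.09 + 0.17 + 0.14 = 0.52
D = 1 − ½ × 0.52 = 1 − 0.260 = 0.74000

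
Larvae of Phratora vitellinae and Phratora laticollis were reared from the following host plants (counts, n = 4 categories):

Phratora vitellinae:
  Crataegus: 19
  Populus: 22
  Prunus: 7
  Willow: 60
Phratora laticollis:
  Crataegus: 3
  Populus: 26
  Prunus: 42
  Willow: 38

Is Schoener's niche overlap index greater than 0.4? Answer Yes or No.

Yes

Proportions for Phratora vitellinae (n=108): 19/108=0.1759, 22/108=0.2037, 7/108=0.0648, 60/108=0.5556
Proportions for Phratora laticollis (n=109): 3/109=0.0275, 26/109=0.2385, 42/109=0.3853, 38/109=0.3486
Σ|p₁ᵢ − p₂ᵢ| = 0.1484 + 0.0348 + 0.3205 + 0.2070 = 0.7107
D = 1 − ½ × 0.7107 = 1 − 0.35535 = 0.64465
D = 0.64465 > 0.4 → Yes.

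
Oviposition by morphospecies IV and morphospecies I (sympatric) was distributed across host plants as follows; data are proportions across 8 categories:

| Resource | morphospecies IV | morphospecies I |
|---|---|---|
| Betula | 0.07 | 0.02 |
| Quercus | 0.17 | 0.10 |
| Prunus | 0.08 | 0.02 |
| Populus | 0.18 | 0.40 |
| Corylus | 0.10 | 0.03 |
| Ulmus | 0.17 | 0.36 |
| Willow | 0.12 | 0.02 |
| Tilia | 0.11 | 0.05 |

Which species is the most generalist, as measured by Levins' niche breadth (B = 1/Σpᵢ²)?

morphospecies IV

Σp_IVᵢ² = 0.07² + 0.17² + 0.08² + 0.18² + 0.10² + 0.17² + 0.12² + 0.11² = 0.0049 + 0.0289 + 0.0064 + 0.0324 + 0.0100 + 0.0289 + 0.0144 + 0.0121 = 0.1380
B_IV = 1 / 0.1380 = 7.2464
Σp_Iᵢ² = 0.02² + 0.10² + 0.02² + 0.40² + 0.03² + 0.36² + 0.02² + 0.05² = 0.0004 + 0.0100 + 0.0004 + 0.1600 + 0.0009 + 0.1296 + 0.0004 + 0.0025 = 0.3042
B_I = 1 / 0.3042 = 3.2873
Highest B → broadest niche (most generalist): morphospecies IV (B = 7.25).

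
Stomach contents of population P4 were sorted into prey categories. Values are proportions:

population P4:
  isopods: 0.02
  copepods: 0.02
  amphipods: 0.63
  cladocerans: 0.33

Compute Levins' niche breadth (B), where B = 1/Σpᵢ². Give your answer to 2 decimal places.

1.97

Σpᵢ² = 0.02² + 0.02² + 0.63² + 0.33² = 0.0004 + 0.0004 + 0.3969 + 0.1089 = 0.5066
B = 1 / 0.5066 = 1.9739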